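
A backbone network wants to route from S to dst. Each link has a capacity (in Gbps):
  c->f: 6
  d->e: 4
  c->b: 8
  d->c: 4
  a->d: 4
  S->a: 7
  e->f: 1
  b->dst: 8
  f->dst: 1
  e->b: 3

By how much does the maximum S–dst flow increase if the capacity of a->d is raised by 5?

Original max flow = 4.
After raising cap(a->d), augmenting paths through that edge carry 3 more units.
New max flow = 7. Increase = 3.

3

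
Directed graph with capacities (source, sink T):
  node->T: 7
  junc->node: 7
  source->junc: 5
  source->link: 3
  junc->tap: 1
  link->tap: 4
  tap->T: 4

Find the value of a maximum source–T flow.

Augment source->junc->node->T: bottleneck 5. Total 5.
Augment source->link->tap->T: bottleneck 3. Total 8.
No augmenting path remains in the residual graph.

8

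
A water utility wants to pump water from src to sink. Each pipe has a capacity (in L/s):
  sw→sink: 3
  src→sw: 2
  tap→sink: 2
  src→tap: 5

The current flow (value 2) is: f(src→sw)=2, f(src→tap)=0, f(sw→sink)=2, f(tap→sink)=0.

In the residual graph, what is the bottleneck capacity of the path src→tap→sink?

Residual capacities along the path: src→tap: 5, tap→sink: 2.
Minimum is 2.

2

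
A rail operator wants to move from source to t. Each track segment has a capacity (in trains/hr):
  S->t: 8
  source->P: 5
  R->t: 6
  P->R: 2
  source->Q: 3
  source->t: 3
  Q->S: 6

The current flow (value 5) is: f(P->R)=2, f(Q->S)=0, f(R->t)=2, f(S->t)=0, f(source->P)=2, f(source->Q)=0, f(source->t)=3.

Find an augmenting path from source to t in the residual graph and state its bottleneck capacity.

Residual along source->Q->S->t: source->Q: 3, Q->S: 6, S->t: 8.
Bottleneck = min = 3.

source->Q->S->t, bottleneck 3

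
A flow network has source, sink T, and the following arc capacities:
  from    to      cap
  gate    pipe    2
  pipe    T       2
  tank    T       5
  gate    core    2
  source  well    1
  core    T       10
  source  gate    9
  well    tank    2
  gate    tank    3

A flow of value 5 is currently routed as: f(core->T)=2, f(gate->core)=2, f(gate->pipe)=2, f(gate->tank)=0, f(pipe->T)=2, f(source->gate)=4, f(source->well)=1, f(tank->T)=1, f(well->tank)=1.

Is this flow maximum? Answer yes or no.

No

Residual path source->gate->tank->T has bottleneck 3 > 0.
Pushing 3 along it raises the flow to 8, so the given flow is not maximum.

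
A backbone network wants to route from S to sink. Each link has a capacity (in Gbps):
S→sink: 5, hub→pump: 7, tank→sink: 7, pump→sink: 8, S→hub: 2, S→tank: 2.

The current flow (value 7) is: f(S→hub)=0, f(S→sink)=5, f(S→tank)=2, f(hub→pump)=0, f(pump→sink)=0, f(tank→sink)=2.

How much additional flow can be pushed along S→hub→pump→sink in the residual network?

2

Residual capacities along the path: S→hub: 2, hub→pump: 7, pump→sink: 8.
Minimum is 2.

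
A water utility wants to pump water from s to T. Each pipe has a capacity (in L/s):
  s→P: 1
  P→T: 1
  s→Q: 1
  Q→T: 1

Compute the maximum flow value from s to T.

Augment s→Q→T: bottleneck 1. Total 1.
Augment s→P→T: bottleneck 1. Total 2.
No augmenting path remains in the residual graph.

2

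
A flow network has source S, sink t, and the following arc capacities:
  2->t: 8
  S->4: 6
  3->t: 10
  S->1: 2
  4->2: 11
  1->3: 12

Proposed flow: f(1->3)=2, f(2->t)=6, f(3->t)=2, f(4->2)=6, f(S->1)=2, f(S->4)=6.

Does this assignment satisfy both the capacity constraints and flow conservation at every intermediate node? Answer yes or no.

Every edge has 0 ≤ f(e) ≤ cap(e).
At each intermediate node, inflow equals outflow.

Yes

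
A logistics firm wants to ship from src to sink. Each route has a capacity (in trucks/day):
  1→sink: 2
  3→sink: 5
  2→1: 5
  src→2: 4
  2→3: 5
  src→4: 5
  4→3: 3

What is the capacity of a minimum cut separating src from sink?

7

Max flow = 7 (via 3 augmenting paths).
In the residual at optimum, the set reachable from src is {4, src}.
Cut edges: src→2 (cap 4), 4→3 (cap 3). Sum = 7.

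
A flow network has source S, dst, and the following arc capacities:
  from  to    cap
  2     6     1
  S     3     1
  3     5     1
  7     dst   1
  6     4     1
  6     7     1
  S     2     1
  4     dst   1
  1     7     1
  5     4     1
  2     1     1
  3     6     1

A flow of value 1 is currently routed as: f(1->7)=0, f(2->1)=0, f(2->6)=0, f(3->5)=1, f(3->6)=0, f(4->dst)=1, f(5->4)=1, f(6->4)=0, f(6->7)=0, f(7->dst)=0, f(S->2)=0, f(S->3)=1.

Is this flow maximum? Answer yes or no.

No

Residual path S->2->6->7->dst has bottleneck 1 > 0.
Pushing 1 along it raises the flow to 2, so the given flow is not maximum.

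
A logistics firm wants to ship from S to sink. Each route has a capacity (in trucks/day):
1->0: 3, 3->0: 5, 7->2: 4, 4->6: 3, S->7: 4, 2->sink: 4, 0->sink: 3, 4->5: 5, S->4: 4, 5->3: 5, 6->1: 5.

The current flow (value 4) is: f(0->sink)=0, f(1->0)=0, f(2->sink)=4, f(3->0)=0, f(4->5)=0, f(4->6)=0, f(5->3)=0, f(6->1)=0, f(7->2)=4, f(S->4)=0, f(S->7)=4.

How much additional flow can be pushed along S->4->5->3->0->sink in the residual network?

3

Residual capacities along the path: S->4: 4, 4->5: 5, 5->3: 5, 3->0: 5, 0->sink: 3.
Minimum is 3.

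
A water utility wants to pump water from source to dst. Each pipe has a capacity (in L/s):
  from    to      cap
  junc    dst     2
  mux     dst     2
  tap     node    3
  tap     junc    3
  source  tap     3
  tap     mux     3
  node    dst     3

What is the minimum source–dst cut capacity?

3

Max flow = 3 (via 2 augmenting paths).
In the residual at optimum, the set reachable from source is {source}.
Cut edges: source->tap (cap 3). Sum = 3.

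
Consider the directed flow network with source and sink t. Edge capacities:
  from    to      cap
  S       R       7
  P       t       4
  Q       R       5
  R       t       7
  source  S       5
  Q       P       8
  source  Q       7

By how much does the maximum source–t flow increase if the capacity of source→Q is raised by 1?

0

Original max flow = 11.
Edge source→Q does not cross the min cut (source side {P, Q, R, S, source}), so extra capacity there cannot help.
New max flow = 11. Increase = 0.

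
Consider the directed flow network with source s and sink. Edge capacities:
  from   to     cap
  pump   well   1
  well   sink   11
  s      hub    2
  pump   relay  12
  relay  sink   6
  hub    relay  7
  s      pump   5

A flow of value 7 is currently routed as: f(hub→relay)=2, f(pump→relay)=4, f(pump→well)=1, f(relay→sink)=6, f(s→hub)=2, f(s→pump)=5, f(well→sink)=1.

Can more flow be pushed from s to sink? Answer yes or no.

No

Residual reachable from s: {s}; sink is not reachable.
Saturated cut: s→pump, s→hub with total capacity 7 = current flow value. Flow is maximum.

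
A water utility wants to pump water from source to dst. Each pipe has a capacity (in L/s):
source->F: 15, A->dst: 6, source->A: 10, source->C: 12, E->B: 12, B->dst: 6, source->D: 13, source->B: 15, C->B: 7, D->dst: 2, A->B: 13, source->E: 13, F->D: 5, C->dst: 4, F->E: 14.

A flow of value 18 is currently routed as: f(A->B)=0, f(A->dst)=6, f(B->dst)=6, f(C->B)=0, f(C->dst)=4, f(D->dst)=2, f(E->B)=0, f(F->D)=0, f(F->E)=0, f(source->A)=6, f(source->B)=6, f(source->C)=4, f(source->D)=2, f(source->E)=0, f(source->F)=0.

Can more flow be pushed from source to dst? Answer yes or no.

No

Residual reachable from source: {A, B, C, D, E, F, source}; dst is not reachable.
Saturated cut: A->dst, D->dst, C->dst, B->dst with total capacity 18 = current flow value. Flow is maximum.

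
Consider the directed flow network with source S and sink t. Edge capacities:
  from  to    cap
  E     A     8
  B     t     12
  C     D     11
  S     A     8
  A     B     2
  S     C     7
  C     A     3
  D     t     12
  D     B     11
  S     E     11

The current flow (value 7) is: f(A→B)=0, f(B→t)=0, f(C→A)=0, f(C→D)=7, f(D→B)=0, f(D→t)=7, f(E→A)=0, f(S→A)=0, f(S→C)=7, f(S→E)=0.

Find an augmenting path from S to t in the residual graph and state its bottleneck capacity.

S→A→B→t, bottleneck 2

Residual along S→A→B→t: S→A: 8, A→B: 2, B→t: 12.
Bottleneck = min = 2.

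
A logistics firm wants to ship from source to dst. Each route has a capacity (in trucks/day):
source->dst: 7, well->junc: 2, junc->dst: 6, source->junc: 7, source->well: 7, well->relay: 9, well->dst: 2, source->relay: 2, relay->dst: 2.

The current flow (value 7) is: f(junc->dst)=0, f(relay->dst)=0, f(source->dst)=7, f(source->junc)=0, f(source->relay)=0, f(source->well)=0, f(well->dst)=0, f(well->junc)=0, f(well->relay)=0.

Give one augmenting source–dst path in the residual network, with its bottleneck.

Residual along source->well->dst: source->well: 7, well->dst: 2.
Bottleneck = min = 2.

source->well->dst, bottleneck 2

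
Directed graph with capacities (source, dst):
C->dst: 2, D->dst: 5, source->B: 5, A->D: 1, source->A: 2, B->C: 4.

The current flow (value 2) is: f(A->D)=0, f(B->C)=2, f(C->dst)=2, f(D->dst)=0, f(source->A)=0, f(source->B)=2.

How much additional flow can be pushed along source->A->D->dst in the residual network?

1

Residual capacities along the path: source->A: 2, A->D: 1, D->dst: 5.
Minimum is 1.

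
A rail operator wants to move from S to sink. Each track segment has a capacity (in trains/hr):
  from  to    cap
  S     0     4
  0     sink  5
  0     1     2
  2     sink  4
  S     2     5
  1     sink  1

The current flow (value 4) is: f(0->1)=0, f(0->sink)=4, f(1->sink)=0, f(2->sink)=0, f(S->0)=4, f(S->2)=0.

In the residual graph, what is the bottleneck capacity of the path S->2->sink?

4

Residual capacities along the path: S->2: 5, 2->sink: 4.
Minimum is 4.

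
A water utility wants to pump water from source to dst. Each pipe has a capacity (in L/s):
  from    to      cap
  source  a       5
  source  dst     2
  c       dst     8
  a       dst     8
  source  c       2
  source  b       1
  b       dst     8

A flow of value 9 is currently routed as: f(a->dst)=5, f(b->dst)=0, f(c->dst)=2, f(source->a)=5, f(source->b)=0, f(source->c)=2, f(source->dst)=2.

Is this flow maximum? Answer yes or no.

No

Residual path source->b->dst has bottleneck 1 > 0.
Pushing 1 along it raises the flow to 10, so the given flow is not maximum.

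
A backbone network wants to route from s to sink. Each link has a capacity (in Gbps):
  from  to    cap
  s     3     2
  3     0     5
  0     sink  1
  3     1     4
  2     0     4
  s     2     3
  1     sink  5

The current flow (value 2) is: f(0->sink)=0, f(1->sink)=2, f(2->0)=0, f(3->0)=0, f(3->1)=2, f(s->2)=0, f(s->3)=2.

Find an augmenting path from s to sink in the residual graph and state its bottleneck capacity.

Residual along s->2->0->sink: s->2: 3, 2->0: 4, 0->sink: 1.
Bottleneck = min = 1.

s->2->0->sink, bottleneck 1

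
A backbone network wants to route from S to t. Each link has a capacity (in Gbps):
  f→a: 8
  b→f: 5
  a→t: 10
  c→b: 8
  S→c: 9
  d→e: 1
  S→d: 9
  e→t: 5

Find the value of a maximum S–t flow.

6

Augment S→d→e→t: bottleneck 1. Total 1.
Augment S→c→b→f→a→t: bottleneck 5. Total 6.
No augmenting path remains in the residual graph.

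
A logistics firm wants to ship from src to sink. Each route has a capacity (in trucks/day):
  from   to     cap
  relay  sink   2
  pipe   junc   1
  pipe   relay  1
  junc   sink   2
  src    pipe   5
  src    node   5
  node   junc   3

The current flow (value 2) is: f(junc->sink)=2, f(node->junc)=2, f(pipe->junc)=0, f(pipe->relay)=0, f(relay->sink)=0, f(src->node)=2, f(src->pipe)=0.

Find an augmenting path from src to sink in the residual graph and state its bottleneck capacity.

Residual along src->pipe->relay->sink: src->pipe: 5, pipe->relay: 1, relay->sink: 2.
Bottleneck = min = 1.

src->pipe->relay->sink, bottleneck 1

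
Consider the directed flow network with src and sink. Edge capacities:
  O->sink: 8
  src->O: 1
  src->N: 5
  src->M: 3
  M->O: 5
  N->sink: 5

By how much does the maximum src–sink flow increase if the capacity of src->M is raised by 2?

Original max flow = 9.
After raising cap(src->M), augmenting paths through that edge carry 2 more units.
New max flow = 11. Increase = 2.

2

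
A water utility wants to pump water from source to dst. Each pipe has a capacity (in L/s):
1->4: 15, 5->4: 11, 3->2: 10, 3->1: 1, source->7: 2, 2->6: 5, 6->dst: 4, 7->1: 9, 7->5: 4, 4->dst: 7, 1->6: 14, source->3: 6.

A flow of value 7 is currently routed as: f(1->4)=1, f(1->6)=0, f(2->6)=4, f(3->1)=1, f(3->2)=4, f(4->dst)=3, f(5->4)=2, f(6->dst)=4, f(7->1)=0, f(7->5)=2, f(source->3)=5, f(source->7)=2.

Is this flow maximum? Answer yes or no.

Yes

Residual reachable from source: {2, 3, 6, source}; dst is not reachable.
Saturated cut: source->7, 3->1, 6->dst with total capacity 7 = current flow value. Flow is maximum.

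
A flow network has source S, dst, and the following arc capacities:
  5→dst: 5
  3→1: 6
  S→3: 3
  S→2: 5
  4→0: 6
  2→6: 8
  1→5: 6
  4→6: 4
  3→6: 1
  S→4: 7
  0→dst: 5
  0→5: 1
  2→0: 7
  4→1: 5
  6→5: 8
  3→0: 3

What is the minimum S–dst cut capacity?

Max flow = 10 (via 5 augmenting paths).
In the residual at optimum, the set reachable from S is {0, 1, 2, 3, 4, 5, 6, S}.
Cut edges: 0→dst (cap 5), 5→dst (cap 5). Sum = 10.

10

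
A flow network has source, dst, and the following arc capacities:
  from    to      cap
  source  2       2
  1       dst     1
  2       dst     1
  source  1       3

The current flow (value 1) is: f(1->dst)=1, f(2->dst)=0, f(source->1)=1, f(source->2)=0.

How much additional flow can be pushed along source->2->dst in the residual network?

Residual capacities along the path: source->2: 2, 2->dst: 1.
Minimum is 1.

1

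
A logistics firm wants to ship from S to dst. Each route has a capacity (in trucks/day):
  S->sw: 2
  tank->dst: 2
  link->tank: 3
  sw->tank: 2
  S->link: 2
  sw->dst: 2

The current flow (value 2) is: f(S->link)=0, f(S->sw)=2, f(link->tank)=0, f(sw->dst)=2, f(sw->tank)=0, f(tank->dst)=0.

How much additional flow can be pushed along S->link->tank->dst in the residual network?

2

Residual capacities along the path: S->link: 2, link->tank: 3, tank->dst: 2.
Minimum is 2.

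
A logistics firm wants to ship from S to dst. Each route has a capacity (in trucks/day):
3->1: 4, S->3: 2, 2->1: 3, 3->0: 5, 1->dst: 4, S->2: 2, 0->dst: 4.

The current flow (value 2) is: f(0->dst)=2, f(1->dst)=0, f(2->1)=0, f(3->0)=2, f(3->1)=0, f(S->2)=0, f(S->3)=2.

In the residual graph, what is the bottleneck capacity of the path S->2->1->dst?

Residual capacities along the path: S->2: 2, 2->1: 3, 1->dst: 4.
Minimum is 2.

2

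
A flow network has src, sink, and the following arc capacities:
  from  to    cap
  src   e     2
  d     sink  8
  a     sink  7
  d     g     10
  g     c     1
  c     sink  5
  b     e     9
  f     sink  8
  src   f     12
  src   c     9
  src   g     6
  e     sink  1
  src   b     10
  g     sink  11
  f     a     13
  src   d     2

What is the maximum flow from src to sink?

26

Augment src->d->sink: bottleneck 2. Total 2.
Augment src->g->sink: bottleneck 6. Total 8.
Augment src->f->sink: bottleneck 8. Total 16.
Augment src->e->sink: bottleneck 1. Total 17.
Augment src->c->sink: bottleneck 5. Total 22.
Augment src->f->a->sink: bottleneck 4. Total 26.
No augmenting path remains in the residual graph.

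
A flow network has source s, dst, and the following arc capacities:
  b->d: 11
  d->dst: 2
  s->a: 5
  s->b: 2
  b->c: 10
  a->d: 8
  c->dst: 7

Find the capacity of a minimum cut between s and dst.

4

Max flow = 4 (via 2 augmenting paths).
In the residual at optimum, the set reachable from s is {a, d, s}.
Cut edges: s->b (cap 2), d->dst (cap 2). Sum = 4.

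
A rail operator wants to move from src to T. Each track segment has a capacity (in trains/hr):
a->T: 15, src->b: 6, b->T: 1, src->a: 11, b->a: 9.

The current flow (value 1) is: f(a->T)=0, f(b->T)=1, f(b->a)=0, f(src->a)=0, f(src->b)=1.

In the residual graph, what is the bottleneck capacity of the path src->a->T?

Residual capacities along the path: src->a: 11, a->T: 15.
Minimum is 11.

11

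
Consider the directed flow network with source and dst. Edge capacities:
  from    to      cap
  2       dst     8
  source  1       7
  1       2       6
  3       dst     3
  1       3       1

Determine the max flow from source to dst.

Augment source→1→3→dst: bottleneck 1. Total 1.
Augment source→1→2→dst: bottleneck 6. Total 7.
No augmenting path remains in the residual graph.

7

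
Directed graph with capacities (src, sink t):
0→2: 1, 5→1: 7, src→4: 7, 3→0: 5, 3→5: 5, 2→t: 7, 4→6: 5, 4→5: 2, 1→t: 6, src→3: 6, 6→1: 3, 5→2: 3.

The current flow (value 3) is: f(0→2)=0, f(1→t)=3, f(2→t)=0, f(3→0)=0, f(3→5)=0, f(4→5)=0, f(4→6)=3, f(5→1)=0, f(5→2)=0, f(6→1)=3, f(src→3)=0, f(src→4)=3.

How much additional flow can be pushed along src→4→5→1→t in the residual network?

Residual capacities along the path: src→4: 4, 4→5: 2, 5→1: 7, 1→t: 3.
Minimum is 2.

2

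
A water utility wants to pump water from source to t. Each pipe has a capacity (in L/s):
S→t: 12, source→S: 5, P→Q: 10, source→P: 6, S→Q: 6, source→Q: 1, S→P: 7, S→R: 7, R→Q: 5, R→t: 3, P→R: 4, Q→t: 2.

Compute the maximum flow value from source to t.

Augment source→S→t: bottleneck 5. Total 5.
Augment source→Q→t: bottleneck 1. Total 6.
Augment source→P→R→t: bottleneck 3. Total 9.
Augment source→P→Q→t: bottleneck 1. Total 10.
No augmenting path remains in the residual graph.

10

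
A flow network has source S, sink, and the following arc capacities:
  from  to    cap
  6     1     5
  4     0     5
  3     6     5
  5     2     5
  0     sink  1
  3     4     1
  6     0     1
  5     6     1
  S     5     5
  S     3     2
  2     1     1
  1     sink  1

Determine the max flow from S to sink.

2

Augment S→3→4→0→sink: bottleneck 1. Total 1.
Augment S→3→6→1→sink: bottleneck 1. Total 2.
No augmenting path remains in the residual graph.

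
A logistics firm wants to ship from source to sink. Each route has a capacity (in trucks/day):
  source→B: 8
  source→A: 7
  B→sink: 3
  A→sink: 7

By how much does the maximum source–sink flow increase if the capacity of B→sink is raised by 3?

3

Original max flow = 10.
After raising cap(B→sink), augmenting paths through that edge carry 3 more units.
New max flow = 13. Increase = 3.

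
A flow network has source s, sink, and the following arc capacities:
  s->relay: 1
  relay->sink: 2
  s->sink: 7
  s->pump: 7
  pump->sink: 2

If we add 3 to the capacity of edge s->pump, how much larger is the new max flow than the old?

0

Original max flow = 10.
Edge s->pump does not cross the min cut (source side {pump, s}), so extra capacity there cannot help.
New max flow = 10. Increase = 0.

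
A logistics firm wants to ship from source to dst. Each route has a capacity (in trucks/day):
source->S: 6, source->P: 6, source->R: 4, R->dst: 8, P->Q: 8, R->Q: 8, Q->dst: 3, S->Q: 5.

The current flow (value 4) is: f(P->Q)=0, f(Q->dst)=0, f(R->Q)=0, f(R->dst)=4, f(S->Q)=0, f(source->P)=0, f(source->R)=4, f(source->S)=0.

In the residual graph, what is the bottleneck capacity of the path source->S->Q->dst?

Residual capacities along the path: source->S: 6, S->Q: 5, Q->dst: 3.
Minimum is 3.

3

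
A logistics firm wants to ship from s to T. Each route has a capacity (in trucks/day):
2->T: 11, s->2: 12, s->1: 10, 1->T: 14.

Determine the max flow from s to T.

Augment s->2->T: bottleneck 11. Total 11.
Augment s->1->T: bottleneck 10. Total 21.
No augmenting path remains in the residual graph.

21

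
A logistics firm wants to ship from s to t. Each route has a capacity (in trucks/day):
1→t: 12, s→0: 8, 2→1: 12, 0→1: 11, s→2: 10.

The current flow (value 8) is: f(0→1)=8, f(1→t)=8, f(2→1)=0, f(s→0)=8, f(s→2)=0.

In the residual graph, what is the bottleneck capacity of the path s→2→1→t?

4

Residual capacities along the path: s→2: 10, 2→1: 12, 1→t: 4.
Minimum is 4.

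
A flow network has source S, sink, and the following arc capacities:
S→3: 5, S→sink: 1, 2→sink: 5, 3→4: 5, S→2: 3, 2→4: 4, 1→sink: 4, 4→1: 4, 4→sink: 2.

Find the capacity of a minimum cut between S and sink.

Max flow = 9 (via 4 augmenting paths).
In the residual at optimum, the set reachable from S is {S}.
Cut edges: S→3 (cap 5), S→2 (cap 3), S→sink (cap 1). Sum = 9.

9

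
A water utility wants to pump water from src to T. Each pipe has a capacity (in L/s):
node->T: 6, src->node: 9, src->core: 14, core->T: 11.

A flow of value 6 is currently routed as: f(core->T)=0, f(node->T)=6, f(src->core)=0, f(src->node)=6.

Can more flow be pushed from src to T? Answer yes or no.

Yes

Residual path src->core->T has bottleneck 11 > 0.
Pushing 11 along it raises the flow to 17, so the given flow is not maximum.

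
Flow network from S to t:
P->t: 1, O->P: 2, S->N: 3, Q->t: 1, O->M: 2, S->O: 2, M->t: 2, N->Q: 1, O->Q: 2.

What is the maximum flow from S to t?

Augment S->N->Q->t: bottleneck 1. Total 1.
Augment S->O->P->t: bottleneck 1. Total 2.
Augment S->O->M->t: bottleneck 1. Total 3.
No augmenting path remains in the residual graph.

3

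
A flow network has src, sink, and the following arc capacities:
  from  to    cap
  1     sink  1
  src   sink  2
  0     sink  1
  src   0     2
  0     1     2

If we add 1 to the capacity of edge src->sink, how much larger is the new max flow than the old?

Original max flow = 4.
After raising cap(src->sink), augmenting paths through that edge carry 1 more unit.
New max flow = 5. Increase = 1.

1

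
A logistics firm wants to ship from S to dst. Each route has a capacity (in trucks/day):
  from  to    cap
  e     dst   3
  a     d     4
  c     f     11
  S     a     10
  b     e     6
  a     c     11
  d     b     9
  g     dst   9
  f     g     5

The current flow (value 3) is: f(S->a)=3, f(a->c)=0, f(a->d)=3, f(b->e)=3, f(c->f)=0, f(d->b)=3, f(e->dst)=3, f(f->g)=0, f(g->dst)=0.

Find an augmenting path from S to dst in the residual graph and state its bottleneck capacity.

S->a->c->f->g->dst, bottleneck 5

Residual along S->a->c->f->g->dst: S->a: 7, a->c: 11, c->f: 11, f->g: 5, g->dst: 9.
Bottleneck = min = 5.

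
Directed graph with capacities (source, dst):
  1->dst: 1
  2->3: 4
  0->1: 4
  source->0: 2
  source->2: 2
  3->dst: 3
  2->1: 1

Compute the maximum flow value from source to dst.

Augment source->2->3->dst: bottleneck 2. Total 2.
Augment source->0->1->dst: bottleneck 1. Total 3.
No augmenting path remains in the residual graph.

3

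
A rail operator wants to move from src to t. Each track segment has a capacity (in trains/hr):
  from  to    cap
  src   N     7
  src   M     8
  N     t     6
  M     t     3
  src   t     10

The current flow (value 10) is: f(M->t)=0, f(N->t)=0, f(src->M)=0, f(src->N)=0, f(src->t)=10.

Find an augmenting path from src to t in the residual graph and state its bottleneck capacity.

src->N->t, bottleneck 6

Residual along src->N->t: src->N: 7, N->t: 6.
Bottleneck = min = 6.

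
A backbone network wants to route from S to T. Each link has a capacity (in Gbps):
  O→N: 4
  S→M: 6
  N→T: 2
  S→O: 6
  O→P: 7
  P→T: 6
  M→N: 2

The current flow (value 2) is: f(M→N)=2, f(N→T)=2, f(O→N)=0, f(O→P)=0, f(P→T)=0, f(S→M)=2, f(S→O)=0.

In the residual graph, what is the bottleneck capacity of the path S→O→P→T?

Residual capacities along the path: S→O: 6, O→P: 7, P→T: 6.
Minimum is 6.

6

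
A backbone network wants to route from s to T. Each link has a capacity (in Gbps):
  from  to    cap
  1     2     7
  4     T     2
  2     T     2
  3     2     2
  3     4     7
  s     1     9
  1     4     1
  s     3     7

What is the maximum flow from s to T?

Augment s→3→2→T: bottleneck 2. Total 2.
Augment s→3→4→T: bottleneck 2. Total 4.
No augmenting path remains in the residual graph.

4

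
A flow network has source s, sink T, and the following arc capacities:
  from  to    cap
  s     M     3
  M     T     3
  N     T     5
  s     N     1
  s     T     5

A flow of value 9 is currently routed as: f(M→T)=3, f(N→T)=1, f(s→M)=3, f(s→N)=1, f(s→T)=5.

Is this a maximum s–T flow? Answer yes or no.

Residual reachable from s: {s}; T is not reachable.
Saturated cut: s→M, s→N, s→T with total capacity 9 = current flow value. Flow is maximum.

Yes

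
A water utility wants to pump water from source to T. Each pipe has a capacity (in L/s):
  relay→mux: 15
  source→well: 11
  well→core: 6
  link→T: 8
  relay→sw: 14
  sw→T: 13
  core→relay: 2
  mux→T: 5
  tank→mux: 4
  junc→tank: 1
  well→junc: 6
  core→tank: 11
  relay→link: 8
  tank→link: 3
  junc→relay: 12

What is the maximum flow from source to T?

Augment source→well→core→tank→link→T: bottleneck 3. Total 3.
Augment source→well→core→tank→mux→T: bottleneck 3. Total 6.
Augment source→well→junc→relay→link→T: bottleneck 5. Total 11.
No augmenting path remains in the residual graph.

11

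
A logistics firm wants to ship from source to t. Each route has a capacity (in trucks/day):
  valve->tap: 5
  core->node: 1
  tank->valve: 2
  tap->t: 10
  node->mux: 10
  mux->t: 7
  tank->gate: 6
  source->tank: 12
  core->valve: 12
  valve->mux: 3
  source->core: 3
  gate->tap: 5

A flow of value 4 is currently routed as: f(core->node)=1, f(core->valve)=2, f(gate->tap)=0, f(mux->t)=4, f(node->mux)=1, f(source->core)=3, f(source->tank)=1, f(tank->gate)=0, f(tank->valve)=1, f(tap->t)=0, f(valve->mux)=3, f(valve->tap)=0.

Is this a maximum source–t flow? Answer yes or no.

Residual path source->tank->valve->tap->t has bottleneck 1 > 0.
Pushing 1 along it raises the flow to 5, so the given flow is not maximum.

No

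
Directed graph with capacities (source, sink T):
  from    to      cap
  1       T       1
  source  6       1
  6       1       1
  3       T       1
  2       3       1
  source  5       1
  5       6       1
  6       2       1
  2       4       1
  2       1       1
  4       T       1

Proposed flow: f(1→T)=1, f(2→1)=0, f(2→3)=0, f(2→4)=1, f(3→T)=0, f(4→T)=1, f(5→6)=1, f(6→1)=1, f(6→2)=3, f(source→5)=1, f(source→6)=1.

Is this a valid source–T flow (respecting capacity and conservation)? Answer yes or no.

No

Capacity violated on 6→2: flow 3 > capacity 1.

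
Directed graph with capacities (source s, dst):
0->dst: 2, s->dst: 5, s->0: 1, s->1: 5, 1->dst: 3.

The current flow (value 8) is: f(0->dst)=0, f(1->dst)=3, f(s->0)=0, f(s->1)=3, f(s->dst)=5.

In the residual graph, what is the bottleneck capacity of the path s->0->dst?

1

Residual capacities along the path: s->0: 1, 0->dst: 2.
Minimum is 1.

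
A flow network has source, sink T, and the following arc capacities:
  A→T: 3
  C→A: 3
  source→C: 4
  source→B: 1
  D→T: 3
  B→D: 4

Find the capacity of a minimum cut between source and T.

Max flow = 4 (via 2 augmenting paths).
In the residual at optimum, the set reachable from source is {C, source}.
Cut edges: C→A (cap 3), source→B (cap 1). Sum = 4.

4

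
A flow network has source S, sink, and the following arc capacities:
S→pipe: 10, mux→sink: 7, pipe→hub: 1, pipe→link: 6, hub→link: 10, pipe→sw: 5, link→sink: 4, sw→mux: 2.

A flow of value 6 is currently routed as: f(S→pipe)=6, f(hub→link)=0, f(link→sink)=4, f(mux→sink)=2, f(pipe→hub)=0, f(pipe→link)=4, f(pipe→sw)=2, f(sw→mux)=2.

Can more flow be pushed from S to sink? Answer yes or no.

Residual reachable from S: {S, hub, link, pipe, sw}; sink is not reachable.
Saturated cut: sw→mux, link→sink with total capacity 6 = current flow value. Flow is maximum.

No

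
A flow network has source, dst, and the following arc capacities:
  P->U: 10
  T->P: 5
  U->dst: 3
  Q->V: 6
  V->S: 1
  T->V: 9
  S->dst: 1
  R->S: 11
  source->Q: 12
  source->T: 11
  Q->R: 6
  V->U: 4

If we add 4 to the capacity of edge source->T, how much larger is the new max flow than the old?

0

Original max flow = 4.
Edge source->T does not cross the min cut (source side {P, Q, R, S, T, U, V, source}), so extra capacity there cannot help.
New max flow = 4. Increase = 0.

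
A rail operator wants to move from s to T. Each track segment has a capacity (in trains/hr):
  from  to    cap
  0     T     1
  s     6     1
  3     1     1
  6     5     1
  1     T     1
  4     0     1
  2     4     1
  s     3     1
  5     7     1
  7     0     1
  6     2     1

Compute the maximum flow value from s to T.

Augment s->3->1->T: bottleneck 1. Total 1.
Augment s->6->2->4->0->T: bottleneck 1. Total 2.
No augmenting path remains in the residual graph.

2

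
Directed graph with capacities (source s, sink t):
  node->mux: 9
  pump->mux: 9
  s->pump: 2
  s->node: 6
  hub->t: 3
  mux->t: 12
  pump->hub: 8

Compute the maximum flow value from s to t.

8

Augment s->pump->hub->t: bottleneck 2. Total 2.
Augment s->node->mux->t: bottleneck 6. Total 8.
No augmenting path remains in the residual graph.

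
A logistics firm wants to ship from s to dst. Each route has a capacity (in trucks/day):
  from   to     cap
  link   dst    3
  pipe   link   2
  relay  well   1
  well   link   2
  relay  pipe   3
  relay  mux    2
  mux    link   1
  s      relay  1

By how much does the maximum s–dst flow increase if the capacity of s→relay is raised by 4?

2

Original max flow = 1.
After raising cap(s→relay), augmenting paths through that edge carry 2 more units.
New max flow = 3. Increase = 2.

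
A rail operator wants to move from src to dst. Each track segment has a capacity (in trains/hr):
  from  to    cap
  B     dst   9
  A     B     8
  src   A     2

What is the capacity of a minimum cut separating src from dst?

2

Max flow = 2 (via 1 augmenting path).
In the residual at optimum, the set reachable from src is {src}.
Cut edges: src->A (cap 2). Sum = 2.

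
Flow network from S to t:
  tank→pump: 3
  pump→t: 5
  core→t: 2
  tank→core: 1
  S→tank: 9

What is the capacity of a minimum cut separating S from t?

Max flow = 4 (via 2 augmenting paths).
In the residual at optimum, the set reachable from S is {S, tank}.
Cut edges: tank→pump (cap 3), tank→core (cap 1). Sum = 4.

4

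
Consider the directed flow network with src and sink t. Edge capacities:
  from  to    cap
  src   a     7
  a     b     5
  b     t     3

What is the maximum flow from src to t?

3

Augment src->a->b->t: bottleneck 3. Total 3.
No augmenting path remains in the residual graph.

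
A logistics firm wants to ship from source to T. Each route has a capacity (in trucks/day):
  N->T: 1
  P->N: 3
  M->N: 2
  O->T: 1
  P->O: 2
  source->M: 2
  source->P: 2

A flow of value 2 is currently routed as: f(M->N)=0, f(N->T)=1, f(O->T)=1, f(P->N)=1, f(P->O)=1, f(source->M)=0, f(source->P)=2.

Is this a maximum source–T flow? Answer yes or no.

Residual reachable from source: {M, N, O, P, source}; T is not reachable.
Saturated cut: O->T, N->T with total capacity 2 = current flow value. Flow is maximum.

Yes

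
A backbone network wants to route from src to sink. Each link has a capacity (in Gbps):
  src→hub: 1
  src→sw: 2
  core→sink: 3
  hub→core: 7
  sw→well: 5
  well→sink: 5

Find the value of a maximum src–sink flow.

Augment src→sw→well→sink: bottleneck 2. Total 2.
Augment src→hub→core→sink: bottleneck 1. Total 3.
No augmenting path remains in the residual graph.

3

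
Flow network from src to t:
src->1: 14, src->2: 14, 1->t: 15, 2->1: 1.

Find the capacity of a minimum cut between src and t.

15

Max flow = 15 (via 2 augmenting paths).
In the residual at optimum, the set reachable from src is {2, src}.
Cut edges: src->1 (cap 14), 2->1 (cap 1). Sum = 15.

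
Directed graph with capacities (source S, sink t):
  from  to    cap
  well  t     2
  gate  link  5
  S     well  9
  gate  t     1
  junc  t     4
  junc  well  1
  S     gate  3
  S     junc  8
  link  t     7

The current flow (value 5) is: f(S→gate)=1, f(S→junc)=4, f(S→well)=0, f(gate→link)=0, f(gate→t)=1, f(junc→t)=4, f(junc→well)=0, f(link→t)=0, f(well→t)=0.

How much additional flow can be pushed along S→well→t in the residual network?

Residual capacities along the path: S→well: 9, well→t: 2.
Minimum is 2.

2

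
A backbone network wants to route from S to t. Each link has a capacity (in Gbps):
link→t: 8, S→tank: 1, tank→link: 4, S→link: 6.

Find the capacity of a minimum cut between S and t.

7

Max flow = 7 (via 2 augmenting paths).
In the residual at optimum, the set reachable from S is {S}.
Cut edges: S→tank (cap 1), S→link (cap 6). Sum = 7.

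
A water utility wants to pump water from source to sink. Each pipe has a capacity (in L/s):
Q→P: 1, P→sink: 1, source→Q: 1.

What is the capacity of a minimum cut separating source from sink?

Max flow = 1 (via 1 augmenting path).
In the residual at optimum, the set reachable from source is {source}.
Cut edges: source→Q (cap 1). Sum = 1.

1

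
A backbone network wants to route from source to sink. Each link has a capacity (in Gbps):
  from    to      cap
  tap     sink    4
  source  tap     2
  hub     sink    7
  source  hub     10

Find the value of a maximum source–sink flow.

9

Augment source→tap→sink: bottleneck 2. Total 2.
Augment source→hub→sink: bottleneck 7. Total 9.
No augmenting path remains in the residual graph.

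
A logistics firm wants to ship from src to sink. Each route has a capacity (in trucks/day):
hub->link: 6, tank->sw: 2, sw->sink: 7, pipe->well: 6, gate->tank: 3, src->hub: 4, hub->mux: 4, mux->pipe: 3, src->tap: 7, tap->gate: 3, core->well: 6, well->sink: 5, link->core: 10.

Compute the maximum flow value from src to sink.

6

Augment src->hub->link->core->well->sink: bottleneck 4. Total 4.
Augment src->tap->gate->tank->sw->sink: bottleneck 2. Total 6.
No augmenting path remains in the residual graph.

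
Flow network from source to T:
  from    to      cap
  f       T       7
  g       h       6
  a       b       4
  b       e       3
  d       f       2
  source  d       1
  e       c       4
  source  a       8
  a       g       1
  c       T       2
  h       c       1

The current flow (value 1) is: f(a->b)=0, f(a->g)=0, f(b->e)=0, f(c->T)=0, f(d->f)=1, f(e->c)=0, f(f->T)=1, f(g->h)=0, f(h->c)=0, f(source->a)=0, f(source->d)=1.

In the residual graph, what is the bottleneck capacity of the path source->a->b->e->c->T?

2

Residual capacities along the path: source->a: 8, a->b: 4, b->e: 3, e->c: 4, c->T: 2.
Minimum is 2.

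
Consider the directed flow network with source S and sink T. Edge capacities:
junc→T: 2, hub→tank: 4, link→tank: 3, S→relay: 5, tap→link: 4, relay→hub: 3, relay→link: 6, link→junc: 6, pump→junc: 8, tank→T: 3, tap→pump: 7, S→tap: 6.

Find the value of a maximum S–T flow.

5

Augment S→tap→pump→junc→T: bottleneck 2. Total 2.
Augment S→tap→link→tank→T: bottleneck 3. Total 5.
No augmenting path remains in the residual graph.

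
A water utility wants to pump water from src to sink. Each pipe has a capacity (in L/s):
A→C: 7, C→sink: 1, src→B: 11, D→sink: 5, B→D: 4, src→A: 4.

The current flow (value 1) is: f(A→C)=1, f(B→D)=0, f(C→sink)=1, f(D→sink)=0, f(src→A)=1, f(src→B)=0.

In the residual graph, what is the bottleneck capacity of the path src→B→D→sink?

Residual capacities along the path: src→B: 11, B→D: 4, D→sink: 5.
Minimum is 4.

4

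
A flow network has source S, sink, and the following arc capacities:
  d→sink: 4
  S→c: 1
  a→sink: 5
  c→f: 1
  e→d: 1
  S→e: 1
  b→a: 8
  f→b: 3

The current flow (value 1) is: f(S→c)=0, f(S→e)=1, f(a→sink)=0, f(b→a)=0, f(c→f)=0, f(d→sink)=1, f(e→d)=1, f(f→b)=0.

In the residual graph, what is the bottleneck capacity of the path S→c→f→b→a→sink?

1

Residual capacities along the path: S→c: 1, c→f: 1, f→b: 3, b→a: 8, a→sink: 5.
Minimum is 1.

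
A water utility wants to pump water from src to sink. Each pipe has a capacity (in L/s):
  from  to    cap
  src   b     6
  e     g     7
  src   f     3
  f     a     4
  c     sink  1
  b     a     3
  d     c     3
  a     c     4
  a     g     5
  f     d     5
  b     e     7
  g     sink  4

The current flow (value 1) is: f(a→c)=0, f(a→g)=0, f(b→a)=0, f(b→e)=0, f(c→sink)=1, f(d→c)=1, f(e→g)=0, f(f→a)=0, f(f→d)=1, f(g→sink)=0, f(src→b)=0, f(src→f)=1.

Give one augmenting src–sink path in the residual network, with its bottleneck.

src→f→a→g→sink, bottleneck 2

Residual along src→f→a→g→sink: src→f: 2, f→a: 4, a→g: 5, g→sink: 4.
Bottleneck = min = 2.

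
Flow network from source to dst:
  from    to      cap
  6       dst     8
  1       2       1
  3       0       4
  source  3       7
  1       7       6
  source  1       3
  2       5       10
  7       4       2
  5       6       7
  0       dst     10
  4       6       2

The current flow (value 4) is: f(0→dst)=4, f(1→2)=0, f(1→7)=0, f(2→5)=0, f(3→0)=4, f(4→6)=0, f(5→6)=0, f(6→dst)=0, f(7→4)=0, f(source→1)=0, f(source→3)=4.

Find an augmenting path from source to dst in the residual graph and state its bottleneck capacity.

source→1→7→4→6→dst, bottleneck 2

Residual along source→1→7→4→6→dst: source→1: 3, 1→7: 6, 7→4: 2, 4→6: 2, 6→dst: 8.
Bottleneck = min = 2.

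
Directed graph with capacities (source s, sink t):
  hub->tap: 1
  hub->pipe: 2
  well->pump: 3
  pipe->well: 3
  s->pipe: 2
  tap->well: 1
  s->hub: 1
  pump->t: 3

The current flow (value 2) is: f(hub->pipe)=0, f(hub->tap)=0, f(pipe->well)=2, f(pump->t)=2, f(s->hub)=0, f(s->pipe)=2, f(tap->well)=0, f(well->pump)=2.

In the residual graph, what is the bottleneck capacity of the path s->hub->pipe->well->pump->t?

Residual capacities along the path: s->hub: 1, hub->pipe: 2, pipe->well: 1, well->pump: 1, pump->t: 1.
Minimum is 1.

1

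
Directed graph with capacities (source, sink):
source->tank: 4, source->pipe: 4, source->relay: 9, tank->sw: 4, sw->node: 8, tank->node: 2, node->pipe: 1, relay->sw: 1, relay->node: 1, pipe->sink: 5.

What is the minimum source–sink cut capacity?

5

Max flow = 5 (via 2 augmenting paths).
In the residual at optimum, the set reachable from source is {node, relay, source, sw, tank}.
Cut edges: source->pipe (cap 4), node->pipe (cap 1). Sum = 5.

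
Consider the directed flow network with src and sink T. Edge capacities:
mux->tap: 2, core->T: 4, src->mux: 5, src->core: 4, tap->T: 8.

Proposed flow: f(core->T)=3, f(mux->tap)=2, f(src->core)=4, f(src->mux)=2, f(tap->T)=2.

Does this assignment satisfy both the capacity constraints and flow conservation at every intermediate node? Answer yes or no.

Conservation fails at core: inflow 4 ≠ outflow 3.

No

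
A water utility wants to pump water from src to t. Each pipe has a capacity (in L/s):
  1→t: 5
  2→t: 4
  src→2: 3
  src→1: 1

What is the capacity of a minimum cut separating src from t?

4

Max flow = 4 (via 2 augmenting paths).
In the residual at optimum, the set reachable from src is {src}.
Cut edges: src→1 (cap 1), src→2 (cap 3). Sum = 4.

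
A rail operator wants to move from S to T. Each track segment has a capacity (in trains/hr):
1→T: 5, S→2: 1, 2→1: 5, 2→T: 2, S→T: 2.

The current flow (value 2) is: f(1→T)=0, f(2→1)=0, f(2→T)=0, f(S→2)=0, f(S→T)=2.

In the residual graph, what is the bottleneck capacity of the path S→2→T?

1

Residual capacities along the path: S→2: 1, 2→T: 2.
Minimum is 1.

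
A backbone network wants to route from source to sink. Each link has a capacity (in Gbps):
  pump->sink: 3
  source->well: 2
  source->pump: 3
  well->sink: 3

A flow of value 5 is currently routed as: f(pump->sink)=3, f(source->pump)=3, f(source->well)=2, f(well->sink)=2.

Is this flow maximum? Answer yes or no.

Yes

Residual reachable from source: {source}; sink is not reachable.
Saturated cut: source->well, source->pump with total capacity 5 = current flow value. Flow is maximum.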